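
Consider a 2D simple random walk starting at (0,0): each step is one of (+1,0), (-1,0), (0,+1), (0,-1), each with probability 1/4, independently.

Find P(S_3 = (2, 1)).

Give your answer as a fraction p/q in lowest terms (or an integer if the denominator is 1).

Answer: 3/64

Derivation:
Let h be the number of horizontal steps (so 3-h are vertical). To end at (2,1) need (h+2)/2 right-steps and ((3-h)+1)/2 up-steps.
Sum over h with 2 ≤ h ≤ 2, h ≡ 0 (mod 2), 3-h ≡ 1 (mod 2):
h=2: C(3,2)·C(2,2)·C(1,1) = 3·1·1 = 3
Total favorable: 3
Total paths: 4^3 = 64
P = 3/64 = 3/64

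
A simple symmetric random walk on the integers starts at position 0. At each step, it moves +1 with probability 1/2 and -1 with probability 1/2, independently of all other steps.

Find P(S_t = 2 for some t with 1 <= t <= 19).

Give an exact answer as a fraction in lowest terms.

Answer: 84883/131072

Derivation:
Count via complement. Let g(t,s) = #length-t paths at position s with S_1..S_t all ≠ 2.
g(t,s) = g(t-1,s-1) + g(t-1,s+1) for s ≠ 2; g(t,2) = 0.
t=0: g(0,0)=1
t=1: g(1,-1)=1 g(1,1)=1
t=2: g(2,-2)=1 g(2,0)=2
t=3: g(3,-3)=1 g(3,-1)=3 g(3,1)=2
t=4: g(4,-4)=1 g(4,-2)=4 g(4,0)=5
t=5: g(5,-5)=1 g(5,-3)=5 g(5,-1)=9 g(5,1)=5
t=6: g(6,-6)=1 g(6,-4)=6 g(6,-2)=14 g(6,0)=14
t=7: g(7,-7)=1 g(7,-5)=7 g(7,-3)=20 g(7,-1)=28 g(7,1)=14
t=8: g(8,-8)=1 g(8,-6)=8 g(8,-4)=27 g(8,-2)=48 g(8,0)=42
t=9: g(9,-9)=1 g(9,-7)=9 g(9,-5)=35 g(9,-3)=75 g(9,-1)=90 g(9,1)=42
t=10: g(10,-10)=1 g(10,-8)=10 g(10,-6)=44 g(10,-4)=110 g(10,-2)=165 g(10,0)=132
t=11: g(11,-11)=1 g(11,-9)=11 g(11,-7)=54 g(11,-5)=154 g(11,-3)=275 g(11,-1)=297 g(11,1)=132
t=12: g(12,-12)=1 g(12,-10)=12 g(12,-8)=65 g(12,-6)=208 g(12,-4)=429 g(12,-2)=572 g(12,0)=429
t=13: g(13,-13)=1 g(13,-11)=13 g(13,-9)=77 g(13,-7)=273 g(13,-5)=637 g(13,-3)=1001 g(13,-1)=1001 g(13,1)=429
t=14: g(14,-14)=1 g(14,-12)=14 g(14,-10)=90 g(14,-8)=350 g(14,-6)=910 g(14,-4)=1638 g(14,-2)=2002 g(14,0)=1430
t=15: g(15,-15)=1 g(15,-13)=15 g(15,-11)=104 g(15,-9)=440 g(15,-7)=1260 g(15,-5)=2548 g(15,-3)=3640 g(15,-1)=3432 g(15,1)=1430
t=16: g(16,-16)=1 g(16,-14)=16 g(16,-12)=119 g(16,-10)=544 g(16,-8)=1700 g(16,-6)=3808 g(16,-4)=6188 g(16,-2)=7072 g(16,0)=4862
t=17: g(17,-17)=1 g(17,-15)=17 g(17,-13)=135 g(17,-11)=663 g(17,-9)=2244 g(17,-7)=5508 g(17,-5)=9996 g(17,-3)=13260 g(17,-1)=11934 g(17,1)=4862
t=18: g(18,-18)=1 g(18,-16)=18 g(18,-14)=152 g(18,-12)=798 g(18,-10)=2907 g(18,-8)=7752 g(18,-6)=15504 g(18,-4)=23256 g(18,-2)=25194 g(18,0)=16796
t=19: g(19,-19)=1 g(19,-17)=19 g(19,-15)=170 g(19,-13)=950 g(19,-11)=3705 g(19,-9)=10659 g(19,-7)=23256 g(19,-5)=38760 g(19,-3)=48450 g(19,-1)=41990 g(19,1)=16796
Paths never hitting 2: Σ_s g(19,s) = 184756
Paths hitting 2: 2^19 - 184756 = 339532
P = 339532/524288 = 84883/131072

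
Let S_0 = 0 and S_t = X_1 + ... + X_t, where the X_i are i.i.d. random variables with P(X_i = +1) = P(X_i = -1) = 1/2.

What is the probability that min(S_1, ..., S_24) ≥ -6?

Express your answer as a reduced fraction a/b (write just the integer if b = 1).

Answer: 3558491/4194304

Derivation:
Let f(t,s) = #length-t paths at position s with S_1..S_t all ≥ -6.
f(t,s) = f(t-1,s-1) + f(t-1,s+1) for s ≥ -6; f(t,s) = 0 for s < -6.
t=0: f(0,0)=1
t=1: f(1,-1)=1 f(1,1)=1
t=2: f(2,-2)=1 f(2,0)=2 f(2,2)=1
t=3: f(3,-3)=1 f(3,-1)=3 f(3,1)=3 f(3,3)=1
t=4: f(4,-4)=1 f(4,-2)=4 f(4,0)=6 f(4,2)=4 f(4,4)=1
t=5: f(5,-5)=1 f(5,-3)=5 f(5,-1)=10 f(5,1)=10 f(5,3)=5 f(5,5)=1
t=6: f(6,-6)=1 f(6,-4)=6 f(6,-2)=15 f(6,0)=20 f(6,2)=15 f(6,4)=6 f(6,6)=1
t=7: f(7,-5)=7 f(7,-3)=21 f(7,-1)=35 f(7,1)=35 f(7,3)=21 f(7,5)=7 f(7,7)=1
t=8: f(8,-6)=7 f(8,-4)=28 f(8,-2)=56 f(8,0)=70 f(8,2)=56 f(8,4)=28 f(8,6)=8 f(8,8)=1
t=9: f(9,-5)=35 f(9,-3)=84 f(9,-1)=126 f(9,1)=126 f(9,3)=84 f(9,5)=36 f(9,7)=9 f(9,9)=1
t=10: f(10,-6)=35 f(10,-4)=119 f(10,-2)=210 f(10,0)=252 f(10,2)=210 f(10,4)=120 f(10,6)=45 f(10,8)=10 f(10,10)=1
t=11: f(11,-5)=154 f(11,-3)=329 f(11,-1)=462 f(11,1)=462 f(11,3)=330 f(11,5)=165 f(11,7)=55 f(11,9)=11 f(11,11)=1
t=12: f(12,-6)=154 f(12,-4)=483 f(12,-2)=791 f(12,0)=924 f(12,2)=792 f(12,4)=495 f(12,6)=220 f(12,8)=66 f(12,10)=12 f(12,12)=1
t=13: f(13,-5)=637 f(13,-3)=1274 f(13,-1)=1715 f(13,1)=1716 f(13,3)=1287 f(13,5)=715 f(13,7)=286 f(13,9)=78 f(13,11)=13 f(13,13)=1
t=14: f(14,-6)=637 f(14,-4)=1911 f(14,-2)=2989 f(14,0)=3431 f(14,2)=3003 f(14,4)=2002 f(14,6)=1001 f(14,8)=364 f(14,10)=91 f(14,12)=14 f(14,14)=1
t=15: f(15,-5)=2548 f(15,-3)=4900 f(15,-1)=6420 f(15,1)=6434 f(15,3)=5005 f(15,5)=3003 f(15,7)=1365 f(15,9)=455 f(15,11)=105 f(15,13)=15 f(15,15)=1
t=16: f(16,-6)=2548 f(16,-4)=7448 f(16,-2)=11320 f(16,0)=12854 f(16,2)=11439 f(16,4)=8008 f(16,6)=4368 f(16,8)=1820 f(16,10)=560 f(16,12)=120 f(16,14)=16 f(16,16)=1
t=17: f(17,-5)=9996 f(17,-3)=18768 f(17,-1)=24174 f(17,1)=24293 f(17,3)=19447 f(17,5)=12376 f(17,7)=6188 f(17,9)=2380 f(17,11)=680 f(17,13)=136 f(17,15)=17 f(17,17)=1
t=18: f(18,-6)=9996 f(18,-4)=28764 f(18,-2)=42942 f(18,0)=48467 f(18,2)=43740 f(18,4)=31823 f(18,6)=18564 f(18,8)=8568 f(18,10)=3060 f(18,12)=816 f(18,14)=153 f(18,16)=18 f(18,18)=1
t=19: f(19,-5)=38760 f(19,-3)=71706 f(19,-1)=91409 f(19,1)=92207 f(19,3)=75563 f(19,5)=50387 f(19,7)=27132 f(19,9)=11628 f(19,11)=3876 f(19,13)=969 f(19,15)=171 f(19,17)=19 f(19,19)=1
t=20: f(20,-6)=38760 f(20,-4)=110466 f(20,-2)=163115 f(20,0)=183616 f(20,2)=167770 f(20,4)=125950 f(20,6)=77519 f(20,8)=38760 f(20,10)=15504 f(20,12)=4845 f(20,14)=1140 f(20,16)=190 f(20,18)=20 f(20,20)=1
t=21: f(21,-5)=149226 f(21,-3)=273581 f(21,-1)=346731 f(21,1)=351386 f(21,3)=293720 f(21,5)=203469 f(21,7)=116279 f(21,9)=54264 f(21,11)=20349 f(21,13)=5985 f(21,15)=1330 f(21,17)=210 f(21,19)=21 f(21,21)=1
t=22: f(22,-6)=149226 f(22,-4)=422807 f(22,-2)=620312 f(22,0)=698117 f(22,2)=645106 f(22,4)=497189 f(22,6)=319748 f(22,8)=170543 f(22,10)=74613 f(22,12)=26334 f(22,14)=7315 f(22,16)=1540 f(22,18)=231 f(22,20)=22 f(22,22)=1
t=23: f(23,-5)=572033 f(23,-3)=1043119 f(23,-1)=1318429 f(23,1)=1343223 f(23,3)=1142295 f(23,5)=816937 f(23,7)=490291 f(23,9)=245156 f(23,11)=100947 f(23,13)=33649 f(23,15)=8855 f(23,17)=1771 f(23,19)=253 f(23,21)=23 f(23,23)=1
t=24: f(24,-6)=572033 f(24,-4)=1615152 f(24,-2)=2361548 f(24,0)=2661652 f(24,2)=2485518 f(24,4)=1959232 f(24,6)=1307228 f(24,8)=735447 f(24,10)=346103 f(24,12)=134596 f(24,14)=42504 f(24,16)=10626 f(24,18)=2024 f(24,20)=276 f(24,22)=24 f(24,24)=1
Σ_s f(24,s) = 14233964
P = 14233964/16777216 = 3558491/4194304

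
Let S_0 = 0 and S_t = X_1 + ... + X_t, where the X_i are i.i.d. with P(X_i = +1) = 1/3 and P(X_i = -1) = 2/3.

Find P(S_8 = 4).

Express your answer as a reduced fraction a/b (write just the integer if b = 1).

Answer: 112/6561

Derivation:
To reach position 4 after 8 steps: need 6 steps of +1 and 2 steps of -1.
Number of such sequences: C(8,6) = 28
Each has probability (1/3)^6 · (2/3)^2 = 4/6561
P = 28 · 4/6561 = 112/6561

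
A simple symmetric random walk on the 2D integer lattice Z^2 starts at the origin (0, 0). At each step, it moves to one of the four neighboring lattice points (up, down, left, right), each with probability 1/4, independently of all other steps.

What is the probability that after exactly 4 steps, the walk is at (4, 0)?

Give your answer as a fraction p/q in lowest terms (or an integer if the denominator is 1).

Let h be the number of horizontal steps (so 4-h are vertical). To end at (4,0) need (h+4)/2 right-steps and ((4-h)+0)/2 up-steps.
Sum over h with 4 ≤ h ≤ 4, h ≡ 0 (mod 2), 4-h ≡ 0 (mod 2):
h=4: C(4,4)·C(4,4)·C(0,0) = 1·1·1 = 1
Total favorable: 1
Total paths: 4^4 = 256
P = 1/256 = 1/256

Answer: 1/256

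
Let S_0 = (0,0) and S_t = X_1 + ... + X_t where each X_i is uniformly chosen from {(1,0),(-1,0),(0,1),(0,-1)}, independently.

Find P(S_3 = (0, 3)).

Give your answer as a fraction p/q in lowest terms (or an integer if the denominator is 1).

Answer: 1/64

Derivation:
Let h be the number of horizontal steps (so 3-h are vertical). To end at (0,3) need (h+0)/2 right-steps and ((3-h)+3)/2 up-steps.
Sum over h with 0 ≤ h ≤ 0, h ≡ 0 (mod 2), 3-h ≡ 1 (mod 2):
h=0: C(3,0)·C(0,0)·C(3,3) = 1·1·1 = 1
Total favorable: 1
Total paths: 4^3 = 64
P = 1/64 = 1/64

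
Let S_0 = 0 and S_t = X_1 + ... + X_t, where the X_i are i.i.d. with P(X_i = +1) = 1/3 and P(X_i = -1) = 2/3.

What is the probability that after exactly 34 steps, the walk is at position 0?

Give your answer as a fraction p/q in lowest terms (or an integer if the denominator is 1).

To be at 0 after 34 steps: need exactly 17 steps of +1 and 17 of -1.
Number of such sequences: C(34,17) = 2333606220
Each has probability (1/3)^17 · (2/3)^17 = 131072/16677181699666569
P = 2333606220 · 131072/16677181699666569 = 11328534609920/617673396283947

Answer: 11328534609920/617673396283947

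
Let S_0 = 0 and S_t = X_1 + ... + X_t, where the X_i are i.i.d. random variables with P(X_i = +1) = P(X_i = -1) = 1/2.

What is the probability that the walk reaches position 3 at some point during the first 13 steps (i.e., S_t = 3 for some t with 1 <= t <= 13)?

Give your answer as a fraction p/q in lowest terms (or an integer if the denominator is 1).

Count via complement. Let g(t,s) = #length-t paths at position s with S_1..S_t all ≠ 3.
g(t,s) = g(t-1,s-1) + g(t-1,s+1) for s ≠ 3; g(t,3) = 0.
t=0: g(0,0)=1
t=1: g(1,-1)=1 g(1,1)=1
t=2: g(2,-2)=1 g(2,0)=2 g(2,2)=1
t=3: g(3,-3)=1 g(3,-1)=3 g(3,1)=3
t=4: g(4,-4)=1 g(4,-2)=4 g(4,0)=6 g(4,2)=3
t=5: g(5,-5)=1 g(5,-3)=5 g(5,-1)=10 g(5,1)=9
t=6: g(6,-6)=1 g(6,-4)=6 g(6,-2)=15 g(6,0)=19 g(6,2)=9
t=7: g(7,-7)=1 g(7,-5)=7 g(7,-3)=21 g(7,-1)=34 g(7,1)=28
t=8: g(8,-8)=1 g(8,-6)=8 g(8,-4)=28 g(8,-2)=55 g(8,0)=62 g(8,2)=28
t=9: g(9,-9)=1 g(9,-7)=9 g(9,-5)=36 g(9,-3)=83 g(9,-1)=117 g(9,1)=90
t=10: g(10,-10)=1 g(10,-8)=10 g(10,-6)=45 g(10,-4)=119 g(10,-2)=200 g(10,0)=207 g(10,2)=90
t=11: g(11,-11)=1 g(11,-9)=11 g(11,-7)=55 g(11,-5)=164 g(11,-3)=319 g(11,-1)=407 g(11,1)=297
t=12: g(12,-12)=1 g(12,-10)=12 g(12,-8)=66 g(12,-6)=219 g(12,-4)=483 g(12,-2)=726 g(12,0)=704 g(12,2)=297
t=13: g(13,-13)=1 g(13,-11)=13 g(13,-9)=78 g(13,-7)=285 g(13,-5)=702 g(13,-3)=1209 g(13,-1)=1430 g(13,1)=1001
Paths never hitting 3: Σ_s g(13,s) = 4719
Paths hitting 3: 2^13 - 4719 = 3473
P = 3473/8192 = 3473/8192

Answer: 3473/8192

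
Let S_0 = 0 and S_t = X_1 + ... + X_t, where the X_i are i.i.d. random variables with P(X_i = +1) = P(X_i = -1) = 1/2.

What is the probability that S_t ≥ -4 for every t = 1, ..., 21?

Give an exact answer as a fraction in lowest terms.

Let f(t,s) = #length-t paths at position s with S_1..S_t all ≥ -4.
f(t,s) = f(t-1,s-1) + f(t-1,s+1) for s ≥ -4; f(t,s) = 0 for s < -4.
t=0: f(0,0)=1
t=1: f(1,-1)=1 f(1,1)=1
t=2: f(2,-2)=1 f(2,0)=2 f(2,2)=1
t=3: f(3,-3)=1 f(3,-1)=3 f(3,1)=3 f(3,3)=1
t=4: f(4,-4)=1 f(4,-2)=4 f(4,0)=6 f(4,2)=4 f(4,4)=1
t=5: f(5,-3)=5 f(5,-1)=10 f(5,1)=10 f(5,3)=5 f(5,5)=1
t=6: f(6,-4)=5 f(6,-2)=15 f(6,0)=20 f(6,2)=15 f(6,4)=6 f(6,6)=1
t=7: f(7,-3)=20 f(7,-1)=35 f(7,1)=35 f(7,3)=21 f(7,5)=7 f(7,7)=1
t=8: f(8,-4)=20 f(8,-2)=55 f(8,0)=70 f(8,2)=56 f(8,4)=28 f(8,6)=8 f(8,8)=1
t=9: f(9,-3)=75 f(9,-1)=125 f(9,1)=126 f(9,3)=84 f(9,5)=36 f(9,7)=9 f(9,9)=1
t=10: f(10,-4)=75 f(10,-2)=200 f(10,0)=251 f(10,2)=210 f(10,4)=120 f(10,6)=45 f(10,8)=10 f(10,10)=1
t=11: f(11,-3)=275 f(11,-1)=451 f(11,1)=461 f(11,3)=330 f(11,5)=165 f(11,7)=55 f(11,9)=11 f(11,11)=1
t=12: f(12,-4)=275 f(12,-2)=726 f(12,0)=912 f(12,2)=791 f(12,4)=495 f(12,6)=220 f(12,8)=66 f(12,10)=12 f(12,12)=1
t=13: f(13,-3)=1001 f(13,-1)=1638 f(13,1)=1703 f(13,3)=1286 f(13,5)=715 f(13,7)=286 f(13,9)=78 f(13,11)=13 f(13,13)=1
t=14: f(14,-4)=1001 f(14,-2)=2639 f(14,0)=3341 f(14,2)=2989 f(14,4)=2001 f(14,6)=1001 f(14,8)=364 f(14,10)=91 f(14,12)=14 f(14,14)=1
t=15: f(15,-3)=3640 f(15,-1)=5980 f(15,1)=6330 f(15,3)=4990 f(15,5)=3002 f(15,7)=1365 f(15,9)=455 f(15,11)=105 f(15,13)=15 f(15,15)=1
t=16: f(16,-4)=3640 f(16,-2)=9620 f(16,0)=12310 f(16,2)=11320 f(16,4)=7992 f(16,6)=4367 f(16,8)=1820 f(16,10)=560 f(16,12)=120 f(16,14)=16 f(16,16)=1
t=17: f(17,-3)=13260 f(17,-1)=21930 f(17,1)=23630 f(17,3)=19312 f(17,5)=12359 f(17,7)=6187 f(17,9)=2380 f(17,11)=680 f(17,13)=136 f(17,15)=17 f(17,17)=1
t=18: f(18,-4)=13260 f(18,-2)=35190 f(18,0)=45560 f(18,2)=42942 f(18,4)=31671 f(18,6)=18546 f(18,8)=8567 f(18,10)=3060 f(18,12)=816 f(18,14)=153 f(18,16)=18 f(18,18)=1
t=19: f(19,-3)=48450 f(19,-1)=80750 f(19,1)=88502 f(19,3)=74613 f(19,5)=50217 f(19,7)=27113 f(19,9)=11627 f(19,11)=3876 f(19,13)=969 f(19,15)=171 f(19,17)=19 f(19,19)=1
t=20: f(20,-4)=48450 f(20,-2)=129200 f(20,0)=169252 f(20,2)=163115 f(20,4)=124830 f(20,6)=77330 f(20,8)=38740 f(20,10)=15503 f(20,12)=4845 f(20,14)=1140 f(20,16)=190 f(20,18)=20 f(20,20)=1
t=21: f(21,-3)=177650 f(21,-1)=298452 f(21,1)=332367 f(21,3)=287945 f(21,5)=202160 f(21,7)=116070 f(21,9)=54243 f(21,11)=20348 f(21,13)=5985 f(21,15)=1330 f(21,17)=210 f(21,19)=21 f(21,21)=1
Σ_s f(21,s) = 1496782
P = 1496782/2097152 = 748391/1048576

Answer: 748391/1048576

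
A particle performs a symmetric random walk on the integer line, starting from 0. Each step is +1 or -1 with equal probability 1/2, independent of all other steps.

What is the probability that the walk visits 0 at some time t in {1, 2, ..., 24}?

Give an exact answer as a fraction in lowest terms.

Count via complement. Let g(t,s) = #length-t paths at position s with S_1..S_t all ≠ 0.
g(t,s) = g(t-1,s-1) + g(t-1,s+1) for s ≠ 0; g(t,0) = 0.
t=0: g(0,0)=1
t=1: g(1,-1)=1 g(1,1)=1
t=2: g(2,-2)=1 g(2,2)=1
t=3: g(3,-3)=1 g(3,-1)=1 g(3,1)=1 g(3,3)=1
t=4: g(4,-4)=1 g(4,-2)=2 g(4,2)=2 g(4,4)=1
t=5: g(5,-5)=1 g(5,-3)=3 g(5,-1)=2 g(5,1)=2 g(5,3)=3 g(5,5)=1
t=6: g(6,-6)=1 g(6,-4)=4 g(6,-2)=5 g(6,2)=5 g(6,4)=4 g(6,6)=1
t=7: g(7,-7)=1 g(7,-5)=5 g(7,-3)=9 g(7,-1)=5 g(7,1)=5 g(7,3)=9 g(7,5)=5 g(7,7)=1
t=8: g(8,-8)=1 g(8,-6)=6 g(8,-4)=14 g(8,-2)=14 g(8,2)=14 g(8,4)=14 g(8,6)=6 g(8,8)=1
t=9: g(9,-9)=1 g(9,-7)=7 g(9,-5)=20 g(9,-3)=28 g(9,-1)=14 g(9,1)=14 g(9,3)=28 g(9,5)=20 g(9,7)=7 g(9,9)=1
t=10: g(10,-10)=1 g(10,-8)=8 g(10,-6)=27 g(10,-4)=48 g(10,-2)=42 g(10,2)=42 g(10,4)=48 g(10,6)=27 g(10,8)=8 g(10,10)=1
t=11: g(11,-11)=1 g(11,-9)=9 g(11,-7)=35 g(11,-5)=75 g(11,-3)=90 g(11,-1)=42 g(11,1)=42 g(11,3)=90 g(11,5)=75 g(11,7)=35 g(11,9)=9 g(11,11)=1
t=12: g(12,-12)=1 g(12,-10)=10 g(12,-8)=44 g(12,-6)=110 g(12,-4)=165 g(12,-2)=132 g(12,2)=132 g(12,4)=165 g(12,6)=110 g(12,8)=44 g(12,10)=10 g(12,12)=1
t=13: g(13,-13)=1 g(13,-11)=11 g(13,-9)=54 g(13,-7)=154 g(13,-5)=275 g(13,-3)=297 g(13,-1)=132 g(13,1)=132 g(13,3)=297 g(13,5)=275 g(13,7)=154 g(13,9)=54 g(13,11)=11 g(13,13)=1
t=14: g(14,-14)=1 g(14,-12)=12 g(14,-10)=65 g(14,-8)=208 g(14,-6)=429 g(14,-4)=572 g(14,-2)=429 g(14,2)=429 g(14,4)=572 g(14,6)=429 g(14,8)=208 g(14,10)=65 g(14,12)=12 g(14,14)=1
t=15: g(15,-15)=1 g(15,-13)=13 g(15,-11)=77 g(15,-9)=273 g(15,-7)=637 g(15,-5)=1001 g(15,-3)=1001 g(15,-1)=429 g(15,1)=429 g(15,3)=1001 g(15,5)=1001 g(15,7)=637 g(15,9)=273 g(15,11)=77 g(15,13)=13 g(15,15)=1
t=16: g(16,-16)=1 g(16,-14)=14 g(16,-12)=90 g(16,-10)=350 g(16,-8)=910 g(16,-6)=1638 g(16,-4)=2002 g(16,-2)=1430 g(16,2)=1430 g(16,4)=2002 g(16,6)=1638 g(16,8)=910 g(16,10)=350 g(16,12)=90 g(16,14)=14 g(16,16)=1
t=17: g(17,-17)=1 g(17,-15)=15 g(17,-13)=104 g(17,-11)=440 g(17,-9)=1260 g(17,-7)=2548 g(17,-5)=3640 g(17,-3)=3432 g(17,-1)=1430 g(17,1)=1430 g(17,3)=3432 g(17,5)=3640 g(17,7)=2548 g(17,9)=1260 g(17,11)=440 g(17,13)=104 g(17,15)=15 g(17,17)=1
t=18: g(18,-18)=1 g(18,-16)=16 g(18,-14)=119 g(18,-12)=544 g(18,-10)=1700 g(18,-8)=3808 g(18,-6)=6188 g(18,-4)=7072 g(18,-2)=4862 g(18,2)=4862 g(18,4)=7072 g(18,6)=6188 g(18,8)=3808 g(18,10)=1700 g(18,12)=544 g(18,14)=119 g(18,16)=16 g(18,18)=1
t=19: g(19,-19)=1 g(19,-17)=17 g(19,-15)=135 g(19,-13)=663 g(19,-11)=2244 g(19,-9)=5508 g(19,-7)=9996 g(19,-5)=13260 g(19,-3)=11934 g(19,-1)=4862 g(19,1)=4862 g(19,3)=11934 g(19,5)=13260 g(19,7)=9996 g(19,9)=5508 g(19,11)=2244 g(19,13)=663 g(19,15)=135 g(19,17)=17 g(19,19)=1
t=20: g(20,-20)=1 g(20,-18)=18 g(20,-16)=152 g(20,-14)=798 g(20,-12)=2907 g(20,-10)=7752 g(20,-8)=15504 g(20,-6)=23256 g(20,-4)=25194 g(20,-2)=16796 g(20,2)=16796 g(20,4)=25194 g(20,6)=23256 g(20,8)=15504 g(20,10)=7752 g(20,12)=2907 g(20,14)=798 g(20,16)=152 g(20,18)=18 g(20,20)=1
t=21: g(21,-21)=1 g(21,-19)=19 g(21,-17)=170 g(21,-15)=950 g(21,-13)=3705 g(21,-11)=10659 g(21,-9)=23256 g(21,-7)=38760 g(21,-5)=48450 g(21,-3)=41990 g(21,-1)=16796 g(21,1)=16796 g(21,3)=41990 g(21,5)=48450 g(21,7)=38760 g(21,9)=23256 g(21,11)=10659 g(21,13)=3705 g(21,15)=950 g(21,17)=170 g(21,19)=19 g(21,21)=1
t=22: g(22,-22)=1 g(22,-20)=20 g(22,-18)=189 g(22,-16)=1120 g(22,-14)=4655 g(22,-12)=14364 g(22,-10)=33915 g(22,-8)=62016 g(22,-6)=87210 g(22,-4)=90440 g(22,-2)=58786 g(22,2)=58786 g(22,4)=90440 g(22,6)=87210 g(22,8)=62016 g(22,10)=33915 g(22,12)=14364 g(22,14)=4655 g(22,16)=1120 g(22,18)=189 g(22,20)=20 g(22,22)=1
t=23: g(23,-23)=1 g(23,-21)=21 g(23,-19)=209 g(23,-17)=1309 g(23,-15)=5775 g(23,-13)=19019 g(23,-11)=48279 g(23,-9)=95931 g(23,-7)=149226 g(23,-5)=177650 g(23,-3)=149226 g(23,-1)=58786 g(23,1)=58786 g(23,3)=149226 g(23,5)=177650 g(23,7)=149226 g(23,9)=95931 g(23,11)=48279 g(23,13)=19019 g(23,15)=5775 g(23,17)=1309 g(23,19)=209 g(23,21)=21 g(23,23)=1
t=24: g(24,-24)=1 g(24,-22)=22 g(24,-20)=230 g(24,-18)=1518 g(24,-16)=7084 g(24,-14)=24794 g(24,-12)=67298 g(24,-10)=144210 g(24,-8)=245157 g(24,-6)=326876 g(24,-4)=326876 g(24,-2)=208012 g(24,2)=208012 g(24,4)=326876 g(24,6)=326876 g(24,8)=245157 g(24,10)=144210 g(24,12)=67298 g(24,14)=24794 g(24,16)=7084 g(24,18)=1518 g(24,20)=230 g(24,22)=22 g(24,24)=1
Paths never hitting 0: Σ_s g(24,s) = 2704156
Paths hitting 0: 2^24 - 2704156 = 14073060
P = 14073060/16777216 = 3518265/4194304

Answer: 3518265/4194304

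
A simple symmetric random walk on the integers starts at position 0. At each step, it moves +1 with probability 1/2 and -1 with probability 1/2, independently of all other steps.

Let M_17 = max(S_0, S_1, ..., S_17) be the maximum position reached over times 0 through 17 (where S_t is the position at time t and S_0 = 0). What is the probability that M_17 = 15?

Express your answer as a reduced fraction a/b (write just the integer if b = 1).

Answer: 17/131072

Derivation:
Let M_17 = max(S_0,...,S_17). Use the reflection principle: for j ≥ 1, #{paths with M_17 ≥ j} = #{S_17 ≥ j} + #{S_17 ≥ j+1}.
By reflection, #{M_17 ≥ 15} = #{S_17 ≥ 15} + #{S_17 ≥ 16} = 18 + 1 = 19.
#{M_17 ≥ 16} = #{S_17 ≥ 16} + #{S_17 ≥ 17} = 1 + 1 = 2.
#{M_17 = 15} = 19 - 2 = 17.
P(M_17 = 15) = 17/131072 = 17/131072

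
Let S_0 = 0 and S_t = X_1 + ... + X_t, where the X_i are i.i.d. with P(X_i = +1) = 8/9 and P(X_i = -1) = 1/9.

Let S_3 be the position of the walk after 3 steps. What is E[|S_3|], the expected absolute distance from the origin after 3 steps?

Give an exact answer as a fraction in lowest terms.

S_3 takes values m ≡ 1 (mod 2) with |m| ≤ 3; P(S_3=m) = C(3,(3+m)/2) · (8/9)^((3+m)/2) · (1/9)^((3-m)/2).
Distribution: P(S=-3)=1/729, P(S=-1)=8/243, P(S=1)=64/243, P(S=3)=512/729
E[|S_3|] = Σ_m |m|·P(S_3=m) = 65/27

Answer: 65/27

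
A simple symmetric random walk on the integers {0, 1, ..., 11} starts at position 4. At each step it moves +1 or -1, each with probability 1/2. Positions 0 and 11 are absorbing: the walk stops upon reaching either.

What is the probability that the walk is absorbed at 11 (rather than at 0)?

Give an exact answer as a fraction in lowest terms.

Answer: 4/11

Derivation:
Symmetric walk (p = 1/2): the harmonic-function argument gives P(hit 11 before 0 | start at 4) = a/N.
P = 4/11 = 4/11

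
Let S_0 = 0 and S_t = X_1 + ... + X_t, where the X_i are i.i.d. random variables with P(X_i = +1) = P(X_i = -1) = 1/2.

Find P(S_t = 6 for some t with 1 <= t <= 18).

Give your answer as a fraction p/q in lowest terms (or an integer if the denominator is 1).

Count via complement. Let g(t,s) = #length-t paths at position s with S_1..S_t all ≠ 6.
g(t,s) = g(t-1,s-1) + g(t-1,s+1) for s ≠ 6; g(t,6) = 0.
t=0: g(0,0)=1
t=1: g(1,-1)=1 g(1,1)=1
t=2: g(2,-2)=1 g(2,0)=2 g(2,2)=1
t=3: g(3,-3)=1 g(3,-1)=3 g(3,1)=3 g(3,3)=1
t=4: g(4,-4)=1 g(4,-2)=4 g(4,0)=6 g(4,2)=4 g(4,4)=1
t=5: g(5,-5)=1 g(5,-3)=5 g(5,-1)=10 g(5,1)=10 g(5,3)=5 g(5,5)=1
t=6: g(6,-6)=1 g(6,-4)=6 g(6,-2)=15 g(6,0)=20 g(6,2)=15 g(6,4)=6
t=7: g(7,-7)=1 g(7,-5)=7 g(7,-3)=21 g(7,-1)=35 g(7,1)=35 g(7,3)=21 g(7,5)=6
t=8: g(8,-8)=1 g(8,-6)=8 g(8,-4)=28 g(8,-2)=56 g(8,0)=70 g(8,2)=56 g(8,4)=27
t=9: g(9,-9)=1 g(9,-7)=9 g(9,-5)=36 g(9,-3)=84 g(9,-1)=126 g(9,1)=126 g(9,3)=83 g(9,5)=27
t=10: g(10,-10)=1 g(10,-8)=10 g(10,-6)=45 g(10,-4)=120 g(10,-2)=210 g(10,0)=252 g(10,2)=209 g(10,4)=110
t=11: g(11,-11)=1 g(11,-9)=11 g(11,-7)=55 g(11,-5)=165 g(11,-3)=330 g(11,-1)=462 g(11,1)=461 g(11,3)=319 g(11,5)=110
t=12: g(12,-12)=1 g(12,-10)=12 g(12,-8)=66 g(12,-6)=220 g(12,-4)=495 g(12,-2)=792 g(12,0)=923 g(12,2)=780 g(12,4)=429
t=13: g(13,-13)=1 g(13,-11)=13 g(13,-9)=78 g(13,-7)=286 g(13,-5)=715 g(13,-3)=1287 g(13,-1)=1715 g(13,1)=1703 g(13,3)=1209 g(13,5)=429
t=14: g(14,-14)=1 g(14,-12)=14 g(14,-10)=91 g(14,-8)=364 g(14,-6)=1001 g(14,-4)=2002 g(14,-2)=3002 g(14,0)=3418 g(14,2)=2912 g(14,4)=1638
t=15: g(15,-15)=1 g(15,-13)=15 g(15,-11)=105 g(15,-9)=455 g(15,-7)=1365 g(15,-5)=3003 g(15,-3)=5004 g(15,-1)=6420 g(15,1)=6330 g(15,3)=4550 g(15,5)=1638
t=16: g(16,-16)=1 g(16,-14)=16 g(16,-12)=120 g(16,-10)=560 g(16,-8)=1820 g(16,-6)=4368 g(16,-4)=8007 g(16,-2)=11424 g(16,0)=12750 g(16,2)=10880 g(16,4)=6188
t=17: g(17,-17)=1 g(17,-15)=17 g(17,-13)=136 g(17,-11)=680 g(17,-9)=2380 g(17,-7)=6188 g(17,-5)=12375 g(17,-3)=19431 g(17,-1)=24174 g(17,1)=23630 g(17,3)=17068 g(17,5)=6188
t=18: g(18,-18)=1 g(18,-16)=18 g(18,-14)=153 g(18,-12)=816 g(18,-10)=3060 g(18,-8)=8568 g(18,-6)=18563 g(18,-4)=31806 g(18,-2)=43605 g(18,0)=47804 g(18,2)=40698 g(18,4)=23256
Paths never hitting 6: Σ_s g(18,s) = 218348
Paths hitting 6: 2^18 - 218348 = 43796
P = 43796/262144 = 10949/65536

Answer: 10949/65536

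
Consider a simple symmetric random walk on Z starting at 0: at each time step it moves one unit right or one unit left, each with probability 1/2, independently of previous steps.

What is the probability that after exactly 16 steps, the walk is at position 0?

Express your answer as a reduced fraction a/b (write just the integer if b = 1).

Answer: 6435/32768

Derivation:
To return to 0 after 16 steps: need exactly 8 steps of +1 and 8 of -1.
Favorable paths: C(16,8) = 12870
Total paths: 2^16 = 65536
P = 12870/65536 = 6435/32768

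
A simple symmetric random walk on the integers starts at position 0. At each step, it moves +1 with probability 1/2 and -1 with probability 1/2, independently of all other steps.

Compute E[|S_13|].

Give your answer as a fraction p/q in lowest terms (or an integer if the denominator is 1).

S_13 takes values m ≡ 1 (mod 2) with |m| ≤ 13; P(S_13=m) = C(13,(13+m)/2)/2^13.
Total paths: 2^13 = 8192
Distribution: P(S=-13)=1/8192, P(S=-11)=13/8192, P(S=-9)=78/8192, P(S=-7)=286/8192, P(S=-5)=715/8192, P(S=-3)=1287/8192, P(S=-1)=1716/8192, P(S=1)=1716/8192, P(S=3)=1287/8192, P(S=5)=715/8192, P(S=7)=286/8192, P(S=9)=78/8192, P(S=11)=13/8192, P(S=13)=1/8192
E[|S_13|] = Σ_m |m|·P(S_13=m) = 24024/8192 = 3003/1024

Answer: 3003/1024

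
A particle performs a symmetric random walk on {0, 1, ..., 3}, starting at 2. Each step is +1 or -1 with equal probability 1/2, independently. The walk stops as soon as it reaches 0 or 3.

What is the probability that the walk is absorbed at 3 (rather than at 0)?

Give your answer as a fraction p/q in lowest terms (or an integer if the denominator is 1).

Answer: 2/3

Derivation:
Symmetric walk (p = 1/2): the harmonic-function argument gives P(hit 3 before 0 | start at 2) = a/N.
P = 2/3 = 2/3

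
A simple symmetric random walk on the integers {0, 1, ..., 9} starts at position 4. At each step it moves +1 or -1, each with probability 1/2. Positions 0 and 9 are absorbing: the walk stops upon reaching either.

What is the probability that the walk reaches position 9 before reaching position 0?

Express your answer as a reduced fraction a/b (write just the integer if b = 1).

Symmetric walk (p = 1/2): the harmonic-function argument gives P(hit 9 before 0 | start at 4) = a/N.
P = 4/9 = 4/9

Answer: 4/9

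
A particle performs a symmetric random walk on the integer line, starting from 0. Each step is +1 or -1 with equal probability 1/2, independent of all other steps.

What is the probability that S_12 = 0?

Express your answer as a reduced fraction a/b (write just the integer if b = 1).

To return to 0 after 12 steps: need exactly 6 steps of +1 and 6 of -1.
Favorable paths: C(12,6) = 924
Total paths: 2^12 = 4096
P = 924/4096 = 231/1024

Answer: 231/1024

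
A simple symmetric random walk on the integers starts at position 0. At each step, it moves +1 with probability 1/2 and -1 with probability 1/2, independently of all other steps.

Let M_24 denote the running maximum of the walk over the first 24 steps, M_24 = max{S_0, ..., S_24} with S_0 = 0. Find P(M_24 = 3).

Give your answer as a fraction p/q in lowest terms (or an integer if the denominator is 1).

Answer: 245157/2097152

Derivation:
Let M_24 = max(S_0,...,S_24). Use the reflection principle: for j ≥ 1, #{paths with M_24 ≥ j} = #{S_24 ≥ j} + #{S_24 ≥ j+1}.
By reflection, #{M_24 ≥ 3} = #{S_24 ≥ 3} + #{S_24 ≥ 4} = 4540386 + 4540386 = 9080772.
#{M_24 ≥ 4} = #{S_24 ≥ 4} + #{S_24 ≥ 5} = 4540386 + 2579130 = 7119516.
#{M_24 = 3} = 9080772 - 7119516 = 1961256.
P(M_24 = 3) = 1961256/16777216 = 245157/2097152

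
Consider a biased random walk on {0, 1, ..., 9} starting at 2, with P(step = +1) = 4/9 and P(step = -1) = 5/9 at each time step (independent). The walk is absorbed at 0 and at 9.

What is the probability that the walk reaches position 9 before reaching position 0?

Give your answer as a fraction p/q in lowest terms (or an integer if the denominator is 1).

Biased walk: p = 4/9, q = 5/9, r = q/p = 5/4
Gambler's ruin: P(hit 9 before 0 | start at 2) = (1 - r^a)/(1 - r^N)
r^2 = 25/16; r^9 = 1953125/262144
P = (1 - 25/16) / (1 - 1953125/262144) = -9/16 / -1690981/262144 = 147456/1690981

Answer: 147456/1690981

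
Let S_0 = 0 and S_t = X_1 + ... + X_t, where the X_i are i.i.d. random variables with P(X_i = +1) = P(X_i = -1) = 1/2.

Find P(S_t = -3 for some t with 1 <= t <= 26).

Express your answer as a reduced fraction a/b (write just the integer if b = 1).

Count via complement. Let g(t,s) = #length-t paths at position s with S_1..S_t all ≠ -3.
g(t,s) = g(t-1,s-1) + g(t-1,s+1) for s ≠ -3; g(t,-3) = 0.
t=0: g(0,0)=1
t=1: g(1,-1)=1 g(1,1)=1
t=2: g(2,-2)=1 g(2,0)=2 g(2,2)=1
t=3: g(3,-1)=3 g(3,1)=3 g(3,3)=1
t=4: g(4,-2)=3 g(4,0)=6 g(4,2)=4 g(4,4)=1
t=5: g(5,-1)=9 g(5,1)=10 g(5,3)=5 g(5,5)=1
t=6: g(6,-2)=9 g(6,0)=19 g(6,2)=15 g(6,4)=6 g(6,6)=1
t=7: g(7,-1)=28 g(7,1)=34 g(7,3)=21 g(7,5)=7 g(7,7)=1
t=8: g(8,-2)=28 g(8,0)=62 g(8,2)=55 g(8,4)=28 g(8,6)=8 g(8,8)=1
t=9: g(9,-1)=90 g(9,1)=117 g(9,3)=83 g(9,5)=36 g(9,7)=9 g(9,9)=1
t=10: g(10,-2)=90 g(10,0)=207 g(10,2)=200 g(10,4)=119 g(10,6)=45 g(10,8)=10 g(10,10)=1
t=11: g(11,-1)=297 g(11,1)=407 g(11,3)=319 g(11,5)=164 g(11,7)=55 g(11,9)=11 g(11,11)=1
t=12: g(12,-2)=297 g(12,0)=704 g(12,2)=726 g(12,4)=483 g(12,6)=219 g(12,8)=66 g(12,10)=12 g(12,12)=1
t=13: g(13,-1)=1001 g(13,1)=1430 g(13,3)=1209 g(13,5)=702 g(13,7)=285 g(13,9)=78 g(13,11)=13 g(13,13)=1
t=14: g(14,-2)=1001 g(14,0)=2431 g(14,2)=2639 g(14,4)=1911 g(14,6)=987 g(14,8)=363 g(14,10)=91 g(14,12)=14 g(14,14)=1
t=15: g(15,-1)=3432 g(15,1)=5070 g(15,3)=4550 g(15,5)=2898 g(15,7)=1350 g(15,9)=454 g(15,11)=105 g(15,13)=15 g(15,15)=1
t=16: g(16,-2)=3432 g(16,0)=8502 g(16,2)=9620 g(16,4)=7448 g(16,6)=4248 g(16,8)=1804 g(16,10)=559 g(16,12)=120 g(16,14)=16 g(16,16)=1
t=17: g(17,-1)=11934 g(17,1)=18122 g(17,3)=17068 g(17,5)=11696 g(17,7)=6052 g(17,9)=2363 g(17,11)=679 g(17,13)=136 g(17,15)=17 g(17,17)=1
t=18: g(18,-2)=11934 g(18,0)=30056 g(18,2)=35190 g(18,4)=28764 g(18,6)=17748 g(18,8)=8415 g(18,10)=3042 g(18,12)=815 g(18,14)=153 g(18,16)=18 g(18,18)=1
t=19: g(19,-1)=41990 g(19,1)=65246 g(19,3)=63954 g(19,5)=46512 g(19,7)=26163 g(19,9)=11457 g(19,11)=3857 g(19,13)=968 g(19,15)=171 g(19,17)=19 g(19,19)=1
t=20: g(20,-2)=41990 g(20,0)=107236 g(20,2)=129200 g(20,4)=110466 g(20,6)=72675 g(20,8)=37620 g(20,10)=15314 g(20,12)=4825 g(20,14)=1139 g(20,16)=190 g(20,18)=20 g(20,20)=1
t=21: g(21,-1)=149226 g(21,1)=236436 g(21,3)=239666 g(21,5)=183141 g(21,7)=110295 g(21,9)=52934 g(21,11)=20139 g(21,13)=5964 g(21,15)=1329 g(21,17)=210 g(21,19)=21 g(21,21)=1
t=22: g(22,-2)=149226 g(22,0)=385662 g(22,2)=476102 g(22,4)=422807 g(22,6)=293436 g(22,8)=163229 g(22,10)=73073 g(22,12)=26103 g(22,14)=7293 g(22,16)=1539 g(22,18)=231 g(22,20)=22 g(22,22)=1
t=23: g(23,-1)=534888 g(23,1)=861764 g(23,3)=898909 g(23,5)=716243 g(23,7)=456665 g(23,9)=236302 g(23,11)=99176 g(23,13)=33396 g(23,15)=8832 g(23,17)=1770 g(23,19)=253 g(23,21)=23 g(23,23)=1
t=24: g(24,-2)=534888 g(24,0)=1396652 g(24,2)=1760673 g(24,4)=1615152 g(24,6)=1172908 g(24,8)=692967 g(24,10)=335478 g(24,12)=132572 g(24,14)=42228 g(24,16)=10602 g(24,18)=2023 g(24,20)=276 g(24,22)=24 g(24,24)=1
t=25: g(25,-1)=1931540 g(25,1)=3157325 g(25,3)=3375825 g(25,5)=2788060 g(25,7)=1865875 g(25,9)=1028445 g(25,11)=468050 g(25,13)=174800 g(25,15)=52830 g(25,17)=12625 g(25,19)=2299 g(25,21)=300 g(25,23)=25 g(25,25)=1
t=26: g(26,-2)=1931540 g(26,0)=5088865 g(26,2)=6533150 g(26,4)=6163885 g(26,6)=4653935 g(26,8)=2894320 g(26,10)=1496495 g(26,12)=642850 g(26,14)=227630 g(26,16)=65455 g(26,18)=14924 g(26,20)=2599 g(26,22)=325 g(26,24)=26 g(26,26)=1
Paths never hitting -3: Σ_s g(26,s) = 29716000
Paths hitting -3: 2^26 - 29716000 = 37392864
P = 37392864/67108864 = 1168527/2097152

Answer: 1168527/2097152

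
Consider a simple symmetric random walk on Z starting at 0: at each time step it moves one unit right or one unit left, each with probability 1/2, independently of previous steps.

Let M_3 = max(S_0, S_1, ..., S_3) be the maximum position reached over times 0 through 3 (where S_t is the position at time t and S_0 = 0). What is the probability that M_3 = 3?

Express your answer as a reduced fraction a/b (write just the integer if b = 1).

Let M_3 = max(S_0,...,S_3). Use the reflection principle: for j ≥ 1, #{paths with M_3 ≥ j} = #{S_3 ≥ j} + #{S_3 ≥ j+1}.
By reflection, #{M_3 ≥ 3} = #{S_3 ≥ 3} + #{S_3 ≥ 4} = 1 + 0 = 1.
#{M_3 ≥ 4} = #{S_3 ≥ 4} + #{S_3 ≥ 5} = 0 + 0 = 0.
#{M_3 = 3} = 1 - 0 = 1.
P(M_3 = 3) = 1/8 = 1/8

Answer: 1/8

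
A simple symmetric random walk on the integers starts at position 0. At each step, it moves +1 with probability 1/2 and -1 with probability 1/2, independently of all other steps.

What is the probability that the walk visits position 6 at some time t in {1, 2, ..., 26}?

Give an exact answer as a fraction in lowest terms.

Count via complement. Let g(t,s) = #length-t paths at position s with S_1..S_t all ≠ 6.
g(t,s) = g(t-1,s-1) + g(t-1,s+1) for s ≠ 6; g(t,6) = 0.
t=0: g(0,0)=1
t=1: g(1,-1)=1 g(1,1)=1
t=2: g(2,-2)=1 g(2,0)=2 g(2,2)=1
t=3: g(3,-3)=1 g(3,-1)=3 g(3,1)=3 g(3,3)=1
t=4: g(4,-4)=1 g(4,-2)=4 g(4,0)=6 g(4,2)=4 g(4,4)=1
t=5: g(5,-5)=1 g(5,-3)=5 g(5,-1)=10 g(5,1)=10 g(5,3)=5 g(5,5)=1
t=6: g(6,-6)=1 g(6,-4)=6 g(6,-2)=15 g(6,0)=20 g(6,2)=15 g(6,4)=6
t=7: g(7,-7)=1 g(7,-5)=7 g(7,-3)=21 g(7,-1)=35 g(7,1)=35 g(7,3)=21 g(7,5)=6
t=8: g(8,-8)=1 g(8,-6)=8 g(8,-4)=28 g(8,-2)=56 g(8,0)=70 g(8,2)=56 g(8,4)=27
t=9: g(9,-9)=1 g(9,-7)=9 g(9,-5)=36 g(9,-3)=84 g(9,-1)=126 g(9,1)=126 g(9,3)=83 g(9,5)=27
t=10: g(10,-10)=1 g(10,-8)=10 g(10,-6)=45 g(10,-4)=120 g(10,-2)=210 g(10,0)=252 g(10,2)=209 g(10,4)=110
t=11: g(11,-11)=1 g(11,-9)=11 g(11,-7)=55 g(11,-5)=165 g(11,-3)=330 g(11,-1)=462 g(11,1)=461 g(11,3)=319 g(11,5)=110
t=12: g(12,-12)=1 g(12,-10)=12 g(12,-8)=66 g(12,-6)=220 g(12,-4)=495 g(12,-2)=792 g(12,0)=923 g(12,2)=780 g(12,4)=429
t=13: g(13,-13)=1 g(13,-11)=13 g(13,-9)=78 g(13,-7)=286 g(13,-5)=715 g(13,-3)=1287 g(13,-1)=1715 g(13,1)=1703 g(13,3)=1209 g(13,5)=429
t=14: g(14,-14)=1 g(14,-12)=14 g(14,-10)=91 g(14,-8)=364 g(14,-6)=1001 g(14,-4)=2002 g(14,-2)=3002 g(14,0)=3418 g(14,2)=2912 g(14,4)=1638
t=15: g(15,-15)=1 g(15,-13)=15 g(15,-11)=105 g(15,-9)=455 g(15,-7)=1365 g(15,-5)=3003 g(15,-3)=5004 g(15,-1)=6420 g(15,1)=6330 g(15,3)=4550 g(15,5)=1638
t=16: g(16,-16)=1 g(16,-14)=16 g(16,-12)=120 g(16,-10)=560 g(16,-8)=1820 g(16,-6)=4368 g(16,-4)=8007 g(16,-2)=11424 g(16,0)=12750 g(16,2)=10880 g(16,4)=6188
t=17: g(17,-17)=1 g(17,-15)=17 g(17,-13)=136 g(17,-11)=680 g(17,-9)=2380 g(17,-7)=6188 g(17,-5)=12375 g(17,-3)=19431 g(17,-1)=24174 g(17,1)=23630 g(17,3)=17068 g(17,5)=6188
t=18: g(18,-18)=1 g(18,-16)=18 g(18,-14)=153 g(18,-12)=816 g(18,-10)=3060 g(18,-8)=8568 g(18,-6)=18563 g(18,-4)=31806 g(18,-2)=43605 g(18,0)=47804 g(18,2)=40698 g(18,4)=23256
t=19: g(19,-19)=1 g(19,-17)=19 g(19,-15)=171 g(19,-13)=969 g(19,-11)=3876 g(19,-9)=11628 g(19,-7)=27131 g(19,-5)=50369 g(19,-3)=75411 g(19,-1)=91409 g(19,1)=88502 g(19,3)=63954 g(19,5)=23256
t=20: g(20,-20)=1 g(20,-18)=20 g(20,-16)=190 g(20,-14)=1140 g(20,-12)=4845 g(20,-10)=15504 g(20,-8)=38759 g(20,-6)=77500 g(20,-4)=125780 g(20,-2)=166820 g(20,0)=179911 g(20,2)=152456 g(20,4)=87210
t=21: g(21,-21)=1 g(21,-19)=21 g(21,-17)=210 g(21,-15)=1330 g(21,-13)=5985 g(21,-11)=20349 g(21,-9)=54263 g(21,-7)=116259 g(21,-5)=203280 g(21,-3)=292600 g(21,-1)=346731 g(21,1)=332367 g(21,3)=239666 g(21,5)=87210
t=22: g(22,-22)=1 g(22,-20)=22 g(22,-18)=231 g(22,-16)=1540 g(22,-14)=7315 g(22,-12)=26334 g(22,-10)=74612 g(22,-8)=170522 g(22,-6)=319539 g(22,-4)=495880 g(22,-2)=639331 g(22,0)=679098 g(22,2)=572033 g(22,4)=326876
t=23: g(23,-23)=1 g(23,-21)=23 g(23,-19)=253 g(23,-17)=1771 g(23,-15)=8855 g(23,-13)=33649 g(23,-11)=100946 g(23,-9)=245134 g(23,-7)=490061 g(23,-5)=815419 g(23,-3)=1135211 g(23,-1)=1318429 g(23,1)=1251131 g(23,3)=898909 g(23,5)=326876
t=24: g(24,-24)=1 g(24,-22)=24 g(24,-20)=276 g(24,-18)=2024 g(24,-16)=10626 g(24,-14)=42504 g(24,-12)=134595 g(24,-10)=346080 g(24,-8)=735195 g(24,-6)=1305480 g(24,-4)=1950630 g(24,-2)=2453640 g(24,0)=2569560 g(24,2)=2150040 g(24,4)=1225785
t=25: g(25,-25)=1 g(25,-23)=25 g(25,-21)=300 g(25,-19)=2300 g(25,-17)=12650 g(25,-15)=53130 g(25,-13)=177099 g(25,-11)=480675 g(25,-9)=1081275 g(25,-7)=2040675 g(25,-5)=3256110 g(25,-3)=4404270 g(25,-1)=5023200 g(25,1)=4719600 g(25,3)=3375825 g(25,5)=1225785
t=26: g(26,-26)=1 g(26,-24)=26 g(26,-22)=325 g(26,-20)=2600 g(26,-18)=14950 g(26,-16)=65780 g(26,-14)=230229 g(26,-12)=657774 g(26,-10)=1561950 g(26,-8)=3121950 g(26,-6)=5296785 g(26,-4)=7660380 g(26,-2)=9427470 g(26,0)=9742800 g(26,2)=8095425 g(26,4)=4601610
Paths never hitting 6: Σ_s g(26,s) = 50480055
Paths hitting 6: 2^26 - 50480055 = 16628809
P = 16628809/67108864 = 16628809/67108864

Answer: 16628809/67108864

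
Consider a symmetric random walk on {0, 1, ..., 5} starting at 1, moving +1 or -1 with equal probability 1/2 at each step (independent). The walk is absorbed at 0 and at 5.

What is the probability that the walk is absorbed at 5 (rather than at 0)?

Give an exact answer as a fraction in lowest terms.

Answer: 1/5

Derivation:
Symmetric walk (p = 1/2): the harmonic-function argument gives P(hit 5 before 0 | start at 1) = a/N.
P = 1/5 = 1/5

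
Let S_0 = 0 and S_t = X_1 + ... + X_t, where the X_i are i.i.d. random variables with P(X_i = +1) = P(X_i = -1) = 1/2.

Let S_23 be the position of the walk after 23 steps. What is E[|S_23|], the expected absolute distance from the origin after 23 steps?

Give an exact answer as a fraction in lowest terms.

Answer: 2028117/524288

Derivation:
S_23 takes values m ≡ 1 (mod 2) with |m| ≤ 23; P(S_23=m) = C(23,(23+m)/2)/2^23.
Total paths: 2^23 = 8388608
Distribution: P(S=-23)=1/8388608, P(S=-21)=23/8388608, P(S=-19)=253/8388608, P(S=-17)=1771/8388608, P(S=-15)=8855/8388608, P(S=-13)=33649/8388608, P(S=-11)=100947/8388608, P(S=-9)=245157/8388608, P(S=-7)=490314/8388608, P(S=-5)=817190/8388608, P(S=-3)=1144066/8388608, P(S=-1)=1352078/8388608, P(S=1)=1352078/8388608, P(S=3)=1144066/8388608, P(S=5)=817190/8388608, P(S=7)=490314/8388608, P(S=9)=245157/8388608, P(S=11)=100947/8388608, P(S=13)=33649/8388608, P(S=15)=8855/8388608, P(S=17)=1771/8388608, P(S=19)=253/8388608, P(S=21)=23/8388608, P(S=23)=1/8388608
E[|S_23|] = Σ_m |m|·P(S_23=m) = 32449872/8388608 = 2028117/524288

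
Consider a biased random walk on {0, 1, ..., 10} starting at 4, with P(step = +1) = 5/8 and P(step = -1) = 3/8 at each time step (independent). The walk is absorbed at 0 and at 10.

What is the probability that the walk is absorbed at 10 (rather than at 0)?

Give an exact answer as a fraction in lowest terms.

Biased walk: p = 5/8, q = 3/8, r = q/p = 3/5
Gambler's ruin: P(hit 10 before 0 | start at 4) = (1 - r^a)/(1 - r^N)
r^4 = 81/625; r^10 = 59049/9765625
P = (1 - 81/625) / (1 - 59049/9765625) = 544/625 / 9706576/9765625 = 531250/606661

Answer: 531250/606661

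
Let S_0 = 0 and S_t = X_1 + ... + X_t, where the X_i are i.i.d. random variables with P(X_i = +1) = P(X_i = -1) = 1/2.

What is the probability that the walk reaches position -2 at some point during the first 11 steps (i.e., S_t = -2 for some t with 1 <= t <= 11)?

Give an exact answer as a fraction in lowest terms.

Count via complement. Let g(t,s) = #length-t paths at position s with S_1..S_t all ≠ -2.
g(t,s) = g(t-1,s-1) + g(t-1,s+1) for s ≠ -2; g(t,-2) = 0.
t=0: g(0,0)=1
t=1: g(1,-1)=1 g(1,1)=1
t=2: g(2,0)=2 g(2,2)=1
t=3: g(3,-1)=2 g(3,1)=3 g(3,3)=1
t=4: g(4,0)=5 g(4,2)=4 g(4,4)=1
t=5: g(5,-1)=5 g(5,1)=9 g(5,3)=5 g(5,5)=1
t=6: g(6,0)=14 g(6,2)=14 g(6,4)=6 g(6,6)=1
t=7: g(7,-1)=14 g(7,1)=28 g(7,3)=20 g(7,5)=7 g(7,7)=1
t=8: g(8,0)=42 g(8,2)=48 g(8,4)=27 g(8,6)=8 g(8,8)=1
t=9: g(9,-1)=42 g(9,1)=90 g(9,3)=75 g(9,5)=35 g(9,7)=9 g(9,9)=1
t=10: g(10,0)=132 g(10,2)=165 g(10,4)=110 g(10,6)=44 g(10,8)=10 g(10,10)=1
t=11: g(11,-1)=132 g(11,1)=297 g(11,3)=275 g(11,5)=154 g(11,7)=54 g(11,9)=11 g(11,11)=1
Paths never hitting -2: Σ_s g(11,s) = 924
Paths hitting -2: 2^11 - 924 = 1124
P = 1124/2048 = 281/512

Answer: 281/512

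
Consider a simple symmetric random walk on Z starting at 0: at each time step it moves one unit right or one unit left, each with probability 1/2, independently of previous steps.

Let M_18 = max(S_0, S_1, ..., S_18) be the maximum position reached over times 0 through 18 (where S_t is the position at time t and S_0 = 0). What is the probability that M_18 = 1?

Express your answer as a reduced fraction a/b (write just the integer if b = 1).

Let M_18 = max(S_0,...,S_18). Use the reflection principle: for j ≥ 1, #{paths with M_18 ≥ j} = #{S_18 ≥ j} + #{S_18 ≥ j+1}.
By reflection, #{M_18 ≥ 1} = #{S_18 ≥ 1} + #{S_18 ≥ 2} = 106762 + 106762 = 213524.
#{M_18 ≥ 2} = #{S_18 ≥ 2} + #{S_18 ≥ 3} = 106762 + 63004 = 169766.
#{M_18 = 1} = 213524 - 169766 = 43758.
P(M_18 = 1) = 43758/262144 = 21879/131072

Answer: 21879/131072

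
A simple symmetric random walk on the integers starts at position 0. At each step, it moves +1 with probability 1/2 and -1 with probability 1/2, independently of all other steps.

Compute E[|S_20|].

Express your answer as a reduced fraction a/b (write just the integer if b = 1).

Answer: 230945/65536

Derivation:
S_20 takes values m ≡ 0 (mod 2) with |m| ≤ 20; P(S_20=m) = C(20,(20+m)/2)/2^20.
Total paths: 2^20 = 1048576
Distribution: P(S=-20)=1/1048576, P(S=-18)=20/1048576, P(S=-16)=190/1048576, P(S=-14)=1140/1048576, P(S=-12)=4845/1048576, P(S=-10)=15504/1048576, P(S=-8)=38760/1048576, P(S=-6)=77520/1048576, P(S=-4)=125970/1048576, P(S=-2)=167960/1048576, P(S=0)=184756/1048576, P(S=2)=167960/1048576, P(S=4)=125970/1048576, P(S=6)=77520/1048576, P(S=8)=38760/1048576, P(S=10)=15504/1048576, P(S=12)=4845/1048576, P(S=14)=1140/1048576, P(S=16)=190/1048576, P(S=18)=20/1048576, P(S=20)=1/1048576
E[|S_20|] = Σ_m |m|·P(S_20=m) = 3695120/1048576 = 230945/65536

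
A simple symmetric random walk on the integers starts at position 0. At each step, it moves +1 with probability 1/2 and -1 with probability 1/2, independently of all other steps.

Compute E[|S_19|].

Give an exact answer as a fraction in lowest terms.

Answer: 230945/65536

Derivation:
S_19 takes values m ≡ 1 (mod 2) with |m| ≤ 19; P(S_19=m) = C(19,(19+m)/2)/2^19.
Total paths: 2^19 = 524288
Distribution: P(S=-19)=1/524288, P(S=-17)=19/524288, P(S=-15)=171/524288, P(S=-13)=969/524288, P(S=-11)=3876/524288, P(S=-9)=11628/524288, P(S=-7)=27132/524288, P(S=-5)=50388/524288, P(S=-3)=75582/524288, P(S=-1)=92378/524288, P(S=1)=92378/524288, P(S=3)=75582/524288, P(S=5)=50388/524288, P(S=7)=27132/524288, P(S=9)=11628/524288, P(S=11)=3876/524288, P(S=13)=969/524288, P(S=15)=171/524288, P(S=17)=19/524288, P(S=19)=1/524288
E[|S_19|] = Σ_m |m|·P(S_19=m) = 1847560/524288 = 230945/65536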